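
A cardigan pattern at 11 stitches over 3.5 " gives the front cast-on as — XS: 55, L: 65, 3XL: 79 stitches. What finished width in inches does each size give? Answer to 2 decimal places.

XS 17.50 inches; L 20.68 inches; 3XL 25.14 inches.

11/3.5 = 3.143 sts per in.
XS: 55 / 3.143 = 17.500 → 17.50 in.
L: 65 / 3.143 = 20.682 → 20.68 in.
3XL: 79 / 3.143 = 25.136 → 25.14 in.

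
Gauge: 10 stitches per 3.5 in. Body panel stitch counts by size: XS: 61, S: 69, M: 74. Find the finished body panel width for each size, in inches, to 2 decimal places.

10/3.5 = 2.857 sts per in.
XS: 61 / 2.857 = 21.350 → 21.35 in.
S: 69 / 2.857 = 24.150 → 24.15 in.
M: 74 / 2.857 = 25.900 → 25.90 in.

XS 21.35 inches; S 24.15 inches; M 25.90 inches.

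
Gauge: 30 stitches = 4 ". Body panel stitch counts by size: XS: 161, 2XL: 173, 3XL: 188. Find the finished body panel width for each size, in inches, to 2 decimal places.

XS 21.47 inches; 2XL 23.07 inches; 3XL 25.07 inches.

30/4 = 7.5 sts per in.
XS: 161 / 7.5 = 21.467 → 21.47 in.
2XL: 173 / 7.5 = 23.067 → 23.07 in.
3XL: 188 / 7.5 = 25.067 → 25.07 in.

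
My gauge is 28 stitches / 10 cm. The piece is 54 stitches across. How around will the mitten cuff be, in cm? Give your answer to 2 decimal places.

19.29 cm.

28 stitches / 10 cm = 2.8 stitches per cm.
54 / 2.8 = 19.286 cm.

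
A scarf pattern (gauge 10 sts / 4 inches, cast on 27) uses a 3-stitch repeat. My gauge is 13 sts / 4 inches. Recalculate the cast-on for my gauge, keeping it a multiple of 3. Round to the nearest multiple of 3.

36 stitches.

27 × 13 / 10 = 35.10.
Nearest multiple of 3: 36.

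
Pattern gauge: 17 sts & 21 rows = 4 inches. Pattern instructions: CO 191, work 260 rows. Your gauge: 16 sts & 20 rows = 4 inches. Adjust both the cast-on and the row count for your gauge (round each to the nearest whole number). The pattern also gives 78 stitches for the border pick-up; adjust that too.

Cast on 180 stitches; work 248 rows; border pick-up 73 stitches.

Stitches: 191 × 16/17 = 179.76 → 180.
Rows: 260 × 20/21 = 247.62 → 248.
border pick-up: 78 × 16/17 = 73.41 → 73.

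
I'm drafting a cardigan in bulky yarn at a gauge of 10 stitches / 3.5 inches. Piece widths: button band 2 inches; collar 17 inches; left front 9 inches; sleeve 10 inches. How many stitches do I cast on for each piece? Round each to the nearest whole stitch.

Rate = 10/3.5 = 2.857 sts per in.
button band: 2 × 2.857 = 5.71 → 6.
collar: 17 × 2.857 = 48.57 → 49.
left front: 9 × 2.857 = 25.71 → 26.
sleeve: 10 × 2.857 = 28.57 → 29.

button band 6; collar 49; left front 26; sleeve 29.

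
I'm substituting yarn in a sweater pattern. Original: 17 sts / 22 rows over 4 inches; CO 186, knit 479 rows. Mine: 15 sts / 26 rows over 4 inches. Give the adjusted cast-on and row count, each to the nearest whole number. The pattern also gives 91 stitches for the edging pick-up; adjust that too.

Stitches: 186 × 15/17 = 164.12 → 164.
Rows: 479 × 26/22 = 566.09 → 566.
edging pick-up: 91 × 15/17 = 80.29 → 80.

Cast on 164 stitches; work 566 rows; edging pick-up 80 stitches.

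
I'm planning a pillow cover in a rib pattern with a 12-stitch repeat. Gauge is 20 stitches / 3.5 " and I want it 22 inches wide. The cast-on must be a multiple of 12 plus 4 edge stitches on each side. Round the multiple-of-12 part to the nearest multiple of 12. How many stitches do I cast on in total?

CO 128 sts.

20 / 3.5 = 5.714 sts per inch.
22 × 5.714 = 125.71 sts.
Less 8 edge sts → 117.71 for the repeat.
Nearest multiple of 12: 120.
Add back 8 edge sts → 128.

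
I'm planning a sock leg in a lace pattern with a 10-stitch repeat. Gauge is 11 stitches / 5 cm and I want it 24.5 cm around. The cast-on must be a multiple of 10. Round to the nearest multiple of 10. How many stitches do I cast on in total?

CO 50 sts.

11 / 5 = 2.2 sts per cm.
24.5 × 2.2 = 53.90 sts.
Nearest multiple of 10: 50.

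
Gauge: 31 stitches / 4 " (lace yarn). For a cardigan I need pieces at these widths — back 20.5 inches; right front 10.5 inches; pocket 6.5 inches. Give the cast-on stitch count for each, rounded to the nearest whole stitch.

Rate = 31/4 = 7.75 sts per in.
back: 20.5 × 7.75 = 158.88 → 159.
right front: 10.5 × 7.75 = 81.38 → 81.
pocket: 6.5 × 7.75 = 50.38 → 50.

back 159; right front 81; pocket 50.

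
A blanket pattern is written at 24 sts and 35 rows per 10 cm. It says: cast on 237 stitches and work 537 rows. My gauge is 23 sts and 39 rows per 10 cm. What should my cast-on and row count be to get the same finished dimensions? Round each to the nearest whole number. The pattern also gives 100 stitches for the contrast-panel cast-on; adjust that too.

Cast on 227 stitches; work 598 rows; contrast-panel cast-on 96 stitches.

Stitches: 237 × 23/24 = 227.12 → 227.
Rows: 537 × 39/35 = 598.37 → 598.
contrast-panel cast-on: 100 × 23/24 = 95.83 → 96.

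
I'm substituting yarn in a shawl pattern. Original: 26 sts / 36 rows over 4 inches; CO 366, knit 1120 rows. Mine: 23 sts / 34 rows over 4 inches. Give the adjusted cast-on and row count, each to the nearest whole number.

Stitches: 366 × 23/26 = 323.77 → 324.
Rows: 1120 × 34/36 = 1057.78 → 1058.

Cast on 324 stitches; work 1058 rows.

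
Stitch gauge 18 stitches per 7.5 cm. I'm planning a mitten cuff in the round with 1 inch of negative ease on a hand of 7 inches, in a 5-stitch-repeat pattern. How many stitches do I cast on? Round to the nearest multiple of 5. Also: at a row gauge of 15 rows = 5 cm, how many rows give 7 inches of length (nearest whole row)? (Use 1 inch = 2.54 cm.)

Cast on 35 stitches; work 53 rows.

Finished = 7 − 1 = 6 inches.
6 inches × 2.54 = 15.24 cm.
18/7.5 = 2.4 sts per cm; 15.24 × 2.4 = 36.58 sts.
Nearest multiple of 5 → 35.
7 inches = 17.78 cm; × 3 = 53.34 → 53 rows.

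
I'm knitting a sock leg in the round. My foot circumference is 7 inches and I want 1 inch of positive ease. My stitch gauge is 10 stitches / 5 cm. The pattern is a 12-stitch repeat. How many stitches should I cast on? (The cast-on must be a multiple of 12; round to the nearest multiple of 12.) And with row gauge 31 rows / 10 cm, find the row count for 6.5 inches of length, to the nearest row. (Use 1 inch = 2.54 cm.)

Cast on 36 stitches; work 51 rows.

Finished = 7 + 1 = 8 inches.
8 inches × 2.54 = 20.32 cm.
10/5 = 2 sts per cm; 20.32 × 2 = 40.64 sts.
Nearest multiple of 12 → 36.
6.5 inches = 16.51 cm; × 3.1 = 51.18 → 51 rows.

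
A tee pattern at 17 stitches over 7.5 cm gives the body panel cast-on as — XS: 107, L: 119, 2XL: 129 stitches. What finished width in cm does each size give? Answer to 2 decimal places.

XS 47.21 cm; L 52.50 cm; 2XL 56.91 cm.

17/7.5 = 2.267 sts per cm.
XS: 107 / 2.267 = 47.206 → 47.21 cm.
L: 119 / 2.267 = 52.500 → 52.50 cm.
2XL: 129 / 2.267 = 56.912 → 56.91 cm.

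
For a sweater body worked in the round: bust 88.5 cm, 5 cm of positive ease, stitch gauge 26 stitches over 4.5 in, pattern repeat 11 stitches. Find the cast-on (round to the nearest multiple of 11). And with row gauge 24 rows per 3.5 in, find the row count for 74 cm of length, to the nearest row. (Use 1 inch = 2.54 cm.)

Finished = 88.5 + 5 = 93.5 cm.
93.5 cm × 1/2.54 = 36.81 inches.
26/4.5 = 5.778 sts per in; 36.81 × 5.778 = 212.69 sts.
Nearest multiple of 11 → 209.
74 cm = 29.13 inches; × 6.857 = 199.78 → 200 rows.

Cast on 209 stitches; work 200 rows.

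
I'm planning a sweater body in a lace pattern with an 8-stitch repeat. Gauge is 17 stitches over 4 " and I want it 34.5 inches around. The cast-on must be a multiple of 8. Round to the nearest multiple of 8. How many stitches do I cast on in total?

17 / 4 = 4.25 sts per inch.
34.5 × 4.25 = 146.62 sts.
Nearest multiple of 8: 144.

CO 144 sts.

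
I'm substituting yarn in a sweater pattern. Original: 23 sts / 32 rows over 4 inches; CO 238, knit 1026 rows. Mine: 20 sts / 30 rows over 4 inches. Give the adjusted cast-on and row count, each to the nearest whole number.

Cast on 207 stitches; work 962 rows.

Stitches: 238 × 20/23 = 206.96 → 207.
Rows: 1026 × 30/32 = 961.88 → 962.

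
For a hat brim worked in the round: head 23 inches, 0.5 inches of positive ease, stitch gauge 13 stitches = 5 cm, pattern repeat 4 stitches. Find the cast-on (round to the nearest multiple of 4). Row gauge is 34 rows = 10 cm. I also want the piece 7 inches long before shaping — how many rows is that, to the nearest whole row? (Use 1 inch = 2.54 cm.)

Cast on 156 stitches; work 60 rows.

Finished = 23 + 0.5 = 23.5 inches.
23.5 inches × 2.54 = 59.69 cm.
13/5 = 2.6 sts per cm; 59.69 × 2.6 = 155.19 sts.
Nearest multiple of 4 → 156.
7 inches = 17.78 cm; × 3.4 = 60.45 → 60 rows.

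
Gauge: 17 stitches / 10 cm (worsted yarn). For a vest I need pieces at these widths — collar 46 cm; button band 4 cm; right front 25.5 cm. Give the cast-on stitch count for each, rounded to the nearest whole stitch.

collar 78; button band 7; right front 43.

Rate = 17/10 = 1.7 sts per cm.
collar: 46 × 1.7 = 78.20 → 78.
button band: 4 × 1.7 = 6.80 → 7.
right front: 25.5 × 1.7 = 43.35 → 43.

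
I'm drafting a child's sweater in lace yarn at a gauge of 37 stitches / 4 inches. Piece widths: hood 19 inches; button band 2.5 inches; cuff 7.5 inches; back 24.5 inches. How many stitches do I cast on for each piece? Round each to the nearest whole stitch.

hood 176; button band 23; cuff 69; back 227.

Rate = 37/4 = 9.25 sts per in.
hood: 19 × 9.25 = 175.75 → 176.
button band: 2.5 × 9.25 = 23.12 → 23.
cuff: 7.5 × 9.25 = 69.38 → 69.
back: 24.5 × 9.25 = 226.62 → 227.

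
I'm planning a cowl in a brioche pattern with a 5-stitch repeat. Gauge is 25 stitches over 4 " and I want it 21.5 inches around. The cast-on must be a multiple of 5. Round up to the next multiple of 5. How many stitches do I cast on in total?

25 / 4 = 6.25 sts per inch.
21.5 × 6.25 = 134.38 sts.
Next multiple of 5: 135.

Cast on 135 stitches.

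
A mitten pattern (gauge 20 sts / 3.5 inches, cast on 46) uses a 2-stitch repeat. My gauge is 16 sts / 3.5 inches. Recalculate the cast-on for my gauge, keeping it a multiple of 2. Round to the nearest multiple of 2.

CO 36 sts.

46 × 16 / 20 = 36.80.
Nearest multiple of 2: 36.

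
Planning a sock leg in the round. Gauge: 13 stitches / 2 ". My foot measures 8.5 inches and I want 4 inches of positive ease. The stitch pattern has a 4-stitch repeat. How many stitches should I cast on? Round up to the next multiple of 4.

CO 84 sts.

Finished = 8.5 + 4 = 12.5 inches.
13 / 2 = 6.5 sts/in.
12.5 × 6.5 = 81.25 sts.
Next multiple of 4: 84.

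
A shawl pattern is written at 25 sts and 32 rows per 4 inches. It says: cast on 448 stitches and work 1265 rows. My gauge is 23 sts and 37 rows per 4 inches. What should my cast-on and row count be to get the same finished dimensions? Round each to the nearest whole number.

Cast on 412 stitches; work 1463 rows.

Stitches: 448 × 23/25 = 412.16 → 412.
Rows: 1265 × 37/32 = 1462.66 → 1463.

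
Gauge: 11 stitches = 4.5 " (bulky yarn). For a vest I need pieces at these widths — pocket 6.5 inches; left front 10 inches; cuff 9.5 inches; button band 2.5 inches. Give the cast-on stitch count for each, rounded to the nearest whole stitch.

pocket 16; left front 24; cuff 23; button band 6.

Rate = 11/4.5 = 2.444 sts per in.
pocket: 6.5 × 2.444 = 15.89 → 16.
left front: 10 × 2.444 = 24.44 → 24.
cuff: 9.5 × 2.444 = 23.22 → 23.
button band: 2.5 × 2.444 = 6.11 → 6.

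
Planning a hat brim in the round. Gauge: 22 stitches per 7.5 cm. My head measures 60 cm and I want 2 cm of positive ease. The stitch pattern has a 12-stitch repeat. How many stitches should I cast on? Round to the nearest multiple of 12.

Finished = 60 + 2 = 62 cm.
22 / 7.5 = 2.933 sts/cm.
62 × 2.933 = 181.87 sts.
Nearest multiple of 12: 180.

CO 180 sts.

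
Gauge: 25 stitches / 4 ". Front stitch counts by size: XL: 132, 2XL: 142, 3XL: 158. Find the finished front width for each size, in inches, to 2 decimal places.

25/4 = 6.25 sts per in.
XL: 132 / 6.25 = 21.120 → 21.12 in.
2XL: 142 / 6.25 = 22.720 → 22.72 in.
3XL: 158 / 6.25 = 25.280 → 25.28 in.

XL 21.12 inches; 2XL 22.72 inches; 3XL 25.28 inches.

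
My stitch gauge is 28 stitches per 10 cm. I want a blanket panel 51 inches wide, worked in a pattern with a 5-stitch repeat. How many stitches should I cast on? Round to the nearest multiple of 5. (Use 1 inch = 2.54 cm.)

365 stitches.

51 in = 51 × 2.54 = 129.54 cm.
28 / 10 = 2.8 sts/cm.
129.54 × 2.8 = 362.71 sts.
→ 365.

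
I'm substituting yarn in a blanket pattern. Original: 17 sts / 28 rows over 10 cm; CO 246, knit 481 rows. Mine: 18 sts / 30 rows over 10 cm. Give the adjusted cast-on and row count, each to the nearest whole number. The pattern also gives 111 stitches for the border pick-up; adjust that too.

Cast on 260 stitches; work 515 rows; border pick-up 118 stitches.

Stitches: 246 × 18/17 = 260.47 → 260.
Rows: 481 × 30/28 = 515.36 → 515.
border pick-up: 111 × 18/17 = 117.53 → 118.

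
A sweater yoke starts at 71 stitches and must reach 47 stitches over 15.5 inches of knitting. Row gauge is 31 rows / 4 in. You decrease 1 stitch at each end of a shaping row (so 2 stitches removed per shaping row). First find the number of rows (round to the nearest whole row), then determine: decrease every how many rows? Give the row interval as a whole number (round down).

Decrease every 10th row.

Rows = 15.5 × 7.75 = 120.1 → 120 rows.
Stitches to remove: 24 → 12 shaping rows (at 2 st each).
120 / 12 = 10.00 → every 10 rows.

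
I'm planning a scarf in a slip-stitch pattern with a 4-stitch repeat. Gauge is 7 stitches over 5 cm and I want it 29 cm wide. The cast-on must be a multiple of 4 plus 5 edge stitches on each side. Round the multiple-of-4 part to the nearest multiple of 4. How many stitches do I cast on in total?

7 / 5 = 1.4 sts per cm.
29 × 1.4 = 40.60 sts.
Less 10 edge sts → 30.60 for the repeat.
Nearest multiple of 4: 32.
Add back 10 edge sts → 42.

Cast on 42 stitches.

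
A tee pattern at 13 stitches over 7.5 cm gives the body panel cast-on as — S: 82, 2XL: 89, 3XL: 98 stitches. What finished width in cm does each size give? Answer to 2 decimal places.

S 47.31 cm; 2XL 51.35 cm; 3XL 56.54 cm.

13/7.5 = 1.733 sts per cm.
S: 82 / 1.733 = 47.308 → 47.31 cm.
2XL: 89 / 1.733 = 51.346 → 51.35 cm.
3XL: 98 / 1.733 = 56.538 → 56.54 cm.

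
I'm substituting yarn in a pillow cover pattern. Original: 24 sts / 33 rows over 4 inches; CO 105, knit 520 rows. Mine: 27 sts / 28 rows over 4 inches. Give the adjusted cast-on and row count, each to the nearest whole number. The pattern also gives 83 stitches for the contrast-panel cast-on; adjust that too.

Stitches: 105 × 27/24 = 118.12 → 118.
Rows: 520 × 28/33 = 441.21 → 441.
contrast-panel cast-on: 83 × 27/24 = 93.38 → 93.

Cast on 118 stitches; work 441 rows; contrast-panel cast-on 93 stitches.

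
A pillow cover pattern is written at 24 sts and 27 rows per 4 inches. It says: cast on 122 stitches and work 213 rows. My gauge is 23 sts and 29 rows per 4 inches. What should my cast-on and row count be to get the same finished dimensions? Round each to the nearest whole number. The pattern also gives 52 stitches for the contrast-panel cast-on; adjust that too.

Cast on 117 stitches; work 229 rows; contrast-panel cast-on 50 stitches.

Stitches: 122 × 23/24 = 116.92 → 117.
Rows: 213 × 29/27 = 228.78 → 229.
contrast-panel cast-on: 52 × 23/24 = 49.83 → 50.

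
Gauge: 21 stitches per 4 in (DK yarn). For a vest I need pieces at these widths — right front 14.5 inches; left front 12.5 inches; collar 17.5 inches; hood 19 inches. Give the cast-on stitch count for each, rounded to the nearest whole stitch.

Rate = 21/4 = 5.25 sts per in.
right front: 14.5 × 5.25 = 76.12 → 76.
left front: 12.5 × 5.25 = 65.62 → 66.
collar: 17.5 × 5.25 = 91.88 → 92.
hood: 19 × 5.25 = 99.75 → 100.

right front 76; left front 66; collar 92; hood 100.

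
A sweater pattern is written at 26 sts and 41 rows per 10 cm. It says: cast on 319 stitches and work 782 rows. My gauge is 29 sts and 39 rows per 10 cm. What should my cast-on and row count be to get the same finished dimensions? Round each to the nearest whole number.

Stitches: 319 × 29/26 = 355.81 → 356.
Rows: 782 × 39/41 = 743.85 → 744.

Cast on 356 stitches; work 744 rows.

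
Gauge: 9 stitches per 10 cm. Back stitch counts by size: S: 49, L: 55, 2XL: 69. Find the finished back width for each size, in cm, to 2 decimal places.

9/10 = 0.9 sts per cm.
S: 49 / 0.9 = 54.444 → 54.44 cm.
L: 55 / 0.9 = 61.111 → 61.11 cm.
2XL: 69 / 0.9 = 76.667 → 76.67 cm.

S 54.44 cm; L 61.11 cm; 2XL 76.67 cm.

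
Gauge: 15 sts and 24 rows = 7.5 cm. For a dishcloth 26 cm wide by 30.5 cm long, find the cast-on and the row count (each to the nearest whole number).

Stitch gauge = 15/7.5 = 2 sts/cm; 26 × 2 = 52.00 → 52 sts.
Row gauge = 24/7.5 = 3.2 rows/cm; 30.5 × 3.2 = 97.60 → 98 rows.

Cast on 52 stitches and work 98 rows.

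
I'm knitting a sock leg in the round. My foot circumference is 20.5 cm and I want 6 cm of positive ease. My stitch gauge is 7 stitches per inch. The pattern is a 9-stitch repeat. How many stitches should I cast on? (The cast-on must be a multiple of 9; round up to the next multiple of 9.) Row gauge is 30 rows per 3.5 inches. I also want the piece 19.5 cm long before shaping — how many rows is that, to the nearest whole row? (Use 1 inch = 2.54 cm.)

Finished = 20.5 + 6 = 26.5 cm.
26.5 cm × 1/2.54 = 10.43 inches.
7/1 = 7 sts per in; 10.43 × 7 = 73.03 sts.
Next multiple of 9 → 81.
19.5 cm = 7.68 inches; × 8.571 = 65.80 → 66 rows.

Cast on 81 stitches; work 66 rows.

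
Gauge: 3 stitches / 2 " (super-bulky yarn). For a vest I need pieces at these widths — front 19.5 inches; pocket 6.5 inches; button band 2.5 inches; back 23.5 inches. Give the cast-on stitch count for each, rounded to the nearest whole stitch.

front 29; pocket 10; button band 4; back 35.

Rate = 3/2 = 1.5 sts per in.
front: 19.5 × 1.5 = 29.25 → 29.
pocket: 6.5 × 1.5 = 9.75 → 10.
button band: 2.5 × 1.5 = 3.75 → 4.
back: 23.5 × 1.5 = 35.25 → 35.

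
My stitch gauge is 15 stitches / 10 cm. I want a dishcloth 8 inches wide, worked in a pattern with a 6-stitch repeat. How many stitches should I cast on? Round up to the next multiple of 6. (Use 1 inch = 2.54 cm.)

8 in = 8 × 2.54 = 20.32 cm.
15 / 10 = 1.5 sts/cm.
20.32 × 1.5 = 30.48 sts.
→ 36.

36 stitches.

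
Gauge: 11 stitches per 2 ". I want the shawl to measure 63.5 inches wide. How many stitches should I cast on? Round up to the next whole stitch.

350 stitches.

11 stitches / 2 in = 5.5 stitches per inch.
63.5 × 5.5 = 349.25 stitches.
Round up → 350.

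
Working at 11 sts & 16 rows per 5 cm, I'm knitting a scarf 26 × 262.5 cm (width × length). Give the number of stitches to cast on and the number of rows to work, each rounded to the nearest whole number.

Cast on 57 stitches and work 840 rows.

Stitch gauge = 11/5 = 2.2 sts/cm; 26 × 2.2 = 57.20 → 57 sts.
Row gauge = 16/5 = 3.2 rows/cm; 262.5 × 3.2 = 840.00 → 840 rows.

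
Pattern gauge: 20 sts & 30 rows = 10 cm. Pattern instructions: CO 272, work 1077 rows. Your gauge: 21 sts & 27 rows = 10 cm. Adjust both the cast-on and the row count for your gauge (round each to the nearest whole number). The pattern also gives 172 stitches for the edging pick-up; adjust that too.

Stitches: 272 × 21/20 = 285.60 → 286.
Rows: 1077 × 27/30 = 969.30 → 969.
edging pick-up: 172 × 21/20 = 180.60 → 181.

Cast on 286 stitches; work 969 rows; edging pick-up 181 stitches.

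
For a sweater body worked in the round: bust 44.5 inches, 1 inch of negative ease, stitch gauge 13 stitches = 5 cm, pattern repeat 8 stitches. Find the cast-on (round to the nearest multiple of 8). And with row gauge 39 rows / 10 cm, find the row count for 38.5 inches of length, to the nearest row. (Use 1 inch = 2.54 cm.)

Finished = 44.5 − 1 = 43.5 inches.
43.5 inches × 2.54 = 110.49 cm.
13/5 = 2.6 sts per cm; 110.49 × 2.6 = 287.27 sts.
Nearest multiple of 8 → 288.
38.5 inches = 97.79 cm; × 3.9 = 381.38 → 381 rows.

Cast on 288 stitches; work 381 rows.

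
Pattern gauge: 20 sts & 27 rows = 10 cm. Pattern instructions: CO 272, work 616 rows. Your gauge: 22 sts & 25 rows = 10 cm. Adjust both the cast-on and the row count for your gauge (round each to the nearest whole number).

Stitches: 272 × 22/20 = 299.20 → 299.
Rows: 616 × 25/27 = 570.37 → 570.

Cast on 299 stitches; work 570 rows.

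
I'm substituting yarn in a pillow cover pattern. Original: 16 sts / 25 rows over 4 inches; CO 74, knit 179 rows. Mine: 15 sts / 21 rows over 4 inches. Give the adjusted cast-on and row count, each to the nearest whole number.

Stitches: 74 × 15/16 = 69.38 → 69.
Rows: 179 × 21/25 = 150.36 → 150.

Cast on 69 stitches; work 150 rows.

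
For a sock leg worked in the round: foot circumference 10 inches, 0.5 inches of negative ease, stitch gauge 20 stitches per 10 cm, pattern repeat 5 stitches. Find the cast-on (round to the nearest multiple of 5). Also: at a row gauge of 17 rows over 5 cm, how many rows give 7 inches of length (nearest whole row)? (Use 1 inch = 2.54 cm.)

Finished = 10 − 0.5 = 9.5 inches.
9.5 inches × 2.54 = 24.13 cm.
20/10 = 2 sts per cm; 24.13 × 2 = 48.26 sts.
Nearest multiple of 5 → 50.
7 inches = 17.78 cm; × 3.4 = 60.45 → 60 rows.

Cast on 50 stitches; work 60 rows.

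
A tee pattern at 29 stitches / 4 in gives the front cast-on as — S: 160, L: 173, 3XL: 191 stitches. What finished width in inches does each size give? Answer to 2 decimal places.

S 22.07 inches; L 23.86 inches; 3XL 26.34 inches.

29/4 = 7.25 sts per in.
S: 160 / 7.25 = 22.069 → 22.07 in.
L: 173 / 7.25 = 23.862 → 23.86 in.
3XL: 191 / 7.25 = 26.345 → 26.34 in.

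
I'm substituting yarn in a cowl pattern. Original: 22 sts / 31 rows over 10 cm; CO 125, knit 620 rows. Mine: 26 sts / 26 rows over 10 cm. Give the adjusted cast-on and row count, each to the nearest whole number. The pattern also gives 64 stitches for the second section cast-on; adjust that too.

Cast on 148 stitches; work 520 rows; second section cast-on 76 stitches.

Stitches: 125 × 26/22 = 147.73 → 148.
Rows: 620 × 26/31 = 520.00 → 520.
second section cast-on: 64 × 26/22 = 75.64 → 76.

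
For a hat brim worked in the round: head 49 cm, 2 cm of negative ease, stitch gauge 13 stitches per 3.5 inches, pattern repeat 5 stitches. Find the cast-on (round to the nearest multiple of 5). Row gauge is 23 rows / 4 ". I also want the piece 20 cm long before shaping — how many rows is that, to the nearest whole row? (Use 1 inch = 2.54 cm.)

Cast on 70 stitches; work 45 rows.

Finished = 49 − 2 = 47 cm.
47 cm × 1/2.54 = 18.50 inches.
13/3.5 = 3.714 sts per in; 18.50 × 3.714 = 68.73 sts.
Nearest multiple of 5 → 70.
20 cm = 7.87 inches; × 5.75 = 45.28 → 45 rows.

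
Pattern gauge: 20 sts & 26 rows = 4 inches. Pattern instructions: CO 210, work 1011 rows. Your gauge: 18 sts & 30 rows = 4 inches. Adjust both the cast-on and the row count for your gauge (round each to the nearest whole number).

Stitches: 210 × 18/20 = 189.00 → 189.
Rows: 1011 × 30/26 = 1166.54 → 1167.

Cast on 189 stitches; work 1167 rows.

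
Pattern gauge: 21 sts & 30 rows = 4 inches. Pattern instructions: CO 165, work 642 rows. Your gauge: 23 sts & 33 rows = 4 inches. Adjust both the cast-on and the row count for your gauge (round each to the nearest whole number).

Cast on 181 stitches; work 706 rows.

Stitches: 165 × 23/21 = 180.71 → 181.
Rows: 642 × 33/30 = 706.20 → 706.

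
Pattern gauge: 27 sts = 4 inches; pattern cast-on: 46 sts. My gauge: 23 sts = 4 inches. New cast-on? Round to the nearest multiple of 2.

Scale factor = 23 / 27 = 0.852.
46 × 23 / 27 = 39.19 sts.
→ 40 sts.

40 stitches.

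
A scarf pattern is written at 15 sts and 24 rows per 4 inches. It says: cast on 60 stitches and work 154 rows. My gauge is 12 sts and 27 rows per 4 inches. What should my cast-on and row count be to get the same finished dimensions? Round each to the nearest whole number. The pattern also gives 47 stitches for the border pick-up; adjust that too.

Cast on 48 stitches; work 173 rows; border pick-up 38 stitches.

Stitches: 60 × 12/15 = 48.00 → 48.
Rows: 154 × 27/24 = 173.25 → 173.
border pick-up: 47 × 12/15 = 37.60 → 38.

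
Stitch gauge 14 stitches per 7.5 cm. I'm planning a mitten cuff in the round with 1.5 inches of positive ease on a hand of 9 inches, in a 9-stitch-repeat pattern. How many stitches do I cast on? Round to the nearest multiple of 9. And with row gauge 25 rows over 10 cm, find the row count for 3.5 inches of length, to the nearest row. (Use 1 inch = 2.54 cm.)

Finished = 9 + 1.5 = 10.5 inches.
10.5 inches × 2.54 = 26.67 cm.
14/7.5 = 1.867 sts per cm; 26.67 × 1.867 = 49.78 sts.
Nearest multiple of 9 → 54.
3.5 inches = 8.89 cm; × 2.5 = 22.23 → 22 rows.

Cast on 54 stitches; work 22 rows.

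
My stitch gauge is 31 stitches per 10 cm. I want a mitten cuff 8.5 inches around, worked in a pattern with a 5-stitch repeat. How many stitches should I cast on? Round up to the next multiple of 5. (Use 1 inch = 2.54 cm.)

8.5 in = 8.5 × 2.54 = 21.59 cm.
31 / 10 = 3.1 sts/cm.
21.59 × 3.1 = 66.93 sts.
→ 70.

70 stitches.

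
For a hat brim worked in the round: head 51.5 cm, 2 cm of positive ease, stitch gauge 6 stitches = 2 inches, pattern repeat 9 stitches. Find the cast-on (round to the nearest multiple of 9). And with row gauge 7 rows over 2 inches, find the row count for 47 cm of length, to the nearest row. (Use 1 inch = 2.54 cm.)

Finished = 51.5 + 2 = 53.5 cm.
53.5 cm × 1/2.54 = 21.06 inches.
6/2 = 3 sts per in; 21.06 × 3 = 63.19 sts.
Nearest multiple of 9 → 63.
47 cm = 18.50 inches; × 3.5 = 64.76 → 65 rows.

Cast on 63 stitches; work 65 rows.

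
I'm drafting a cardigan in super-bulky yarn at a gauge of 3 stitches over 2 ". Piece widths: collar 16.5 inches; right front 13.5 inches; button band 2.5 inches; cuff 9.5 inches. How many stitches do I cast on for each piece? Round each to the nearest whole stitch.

Rate = 3/2 = 1.5 sts per in.
collar: 16.5 × 1.5 = 24.75 → 25.
right front: 13.5 × 1.5 = 20.25 → 20.
button band: 2.5 × 1.5 = 3.75 → 4.
cuff: 9.5 × 1.5 = 14.25 → 14.

collar 25; right front 20; button band 4; cuff 14.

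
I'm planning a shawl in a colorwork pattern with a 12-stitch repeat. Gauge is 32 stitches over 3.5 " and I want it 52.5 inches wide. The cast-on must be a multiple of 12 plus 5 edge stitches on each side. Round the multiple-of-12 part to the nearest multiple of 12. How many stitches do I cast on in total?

478 stitches.

32 / 3.5 = 9.143 sts per inch.
52.5 × 9.143 = 480.00 sts.
Less 10 edge sts → 470.00 for the repeat.
Nearest multiple of 12: 468.
Add back 10 edge sts → 478.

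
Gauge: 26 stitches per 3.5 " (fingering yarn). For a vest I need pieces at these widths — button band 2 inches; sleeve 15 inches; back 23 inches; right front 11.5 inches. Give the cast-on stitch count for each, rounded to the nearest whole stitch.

Rate = 26/3.5 = 7.429 sts per in.
button band: 2 × 7.429 = 14.86 → 15.
sleeve: 15 × 7.429 = 111.43 → 111.
back: 23 × 7.429 = 170.86 → 171.
right front: 11.5 × 7.429 = 85.43 → 85.

button band 15; sleeve 111; back 171; right front 85.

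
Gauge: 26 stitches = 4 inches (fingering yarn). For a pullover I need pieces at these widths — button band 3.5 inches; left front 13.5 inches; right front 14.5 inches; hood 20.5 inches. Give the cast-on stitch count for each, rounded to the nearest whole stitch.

Rate = 26/4 = 6.5 sts per in.
button band: 3.5 × 6.5 = 22.75 → 23.
left front: 13.5 × 6.5 = 87.75 → 88.
right front: 14.5 × 6.5 = 94.25 → 94.
hood: 20.5 × 6.5 = 133.25 → 133.

button band 23; left front 88; right front 94; hood 133.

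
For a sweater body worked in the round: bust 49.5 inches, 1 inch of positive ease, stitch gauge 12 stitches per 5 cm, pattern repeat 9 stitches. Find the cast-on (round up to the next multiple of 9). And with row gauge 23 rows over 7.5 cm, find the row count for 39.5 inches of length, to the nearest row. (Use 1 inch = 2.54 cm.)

Finished = 49.5 + 1 = 50.5 inches.
50.5 inches × 2.54 = 128.27 cm.
12/5 = 2.4 sts per cm; 128.27 × 2.4 = 307.85 sts.
Next multiple of 9 → 315.
39.5 inches = 100.33 cm; × 3.067 = 307.68 → 308 rows.

Cast on 315 stitches; work 308 rows.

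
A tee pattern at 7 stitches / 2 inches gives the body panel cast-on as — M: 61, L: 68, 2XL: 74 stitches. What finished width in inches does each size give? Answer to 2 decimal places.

M 17.43 inches; L 19.43 inches; 2XL 21.14 inches.

7/2 = 3.5 sts per in.
M: 61 / 3.5 = 17.429 → 17.43 in.
L: 68 / 3.5 = 19.429 → 19.43 in.
2XL: 74 / 3.5 = 21.143 → 21.14 in.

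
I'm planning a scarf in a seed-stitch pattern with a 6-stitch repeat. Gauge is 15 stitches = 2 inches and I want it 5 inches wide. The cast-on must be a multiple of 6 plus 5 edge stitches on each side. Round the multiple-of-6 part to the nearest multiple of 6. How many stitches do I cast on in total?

CO 40 sts.

15 / 2 = 7.5 sts per inch.
5 × 7.5 = 37.50 sts.
Less 10 edge sts → 27.50 for the repeat.
Nearest multiple of 6: 30.
Add back 10 edge sts → 40.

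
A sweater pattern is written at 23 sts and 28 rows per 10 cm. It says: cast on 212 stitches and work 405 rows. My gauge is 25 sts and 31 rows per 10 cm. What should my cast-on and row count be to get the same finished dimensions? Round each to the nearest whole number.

Stitches: 212 × 25/23 = 230.43 → 230.
Rows: 405 × 31/28 = 448.39 → 448.

Cast on 230 stitches; work 448 rows.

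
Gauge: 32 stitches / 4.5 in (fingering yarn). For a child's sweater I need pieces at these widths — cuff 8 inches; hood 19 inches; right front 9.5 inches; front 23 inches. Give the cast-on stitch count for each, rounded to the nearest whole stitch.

Rate = 32/4.5 = 7.111 sts per in.
cuff: 8 × 7.111 = 56.89 → 57.
hood: 19 × 7.111 = 135.11 → 135.
right front: 9.5 × 7.111 = 67.56 → 68.
front: 23 × 7.111 = 163.56 → 164.

cuff 57; hood 135; right front 68; front 164.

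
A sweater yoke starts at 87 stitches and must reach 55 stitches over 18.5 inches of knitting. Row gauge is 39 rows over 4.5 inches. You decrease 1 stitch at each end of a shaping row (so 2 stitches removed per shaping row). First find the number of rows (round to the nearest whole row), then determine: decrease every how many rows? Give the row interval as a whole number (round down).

Decrease every 10th row.

Rows = 18.5 × 8.667 = 160.3 → 160 rows.
Stitches to remove: 32 → 16 shaping rows (at 2 st each).
160 / 16 = 10.00 → every 10 rows.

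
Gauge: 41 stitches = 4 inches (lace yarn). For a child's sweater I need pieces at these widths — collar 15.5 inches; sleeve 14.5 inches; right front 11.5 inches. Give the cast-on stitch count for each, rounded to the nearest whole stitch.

collar 159; sleeve 149; right front 118.

Rate = 41/4 = 10.25 sts per in.
collar: 15.5 × 10.25 = 158.88 → 159.
sleeve: 14.5 × 10.25 = 148.62 → 149.
right front: 11.5 × 10.25 = 117.88 → 118.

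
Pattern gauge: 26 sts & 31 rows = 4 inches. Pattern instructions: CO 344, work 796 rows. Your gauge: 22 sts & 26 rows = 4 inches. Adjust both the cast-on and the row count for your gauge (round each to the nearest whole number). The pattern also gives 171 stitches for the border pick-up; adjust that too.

Cast on 291 stitches; work 668 rows; border pick-up 145 stitches.

Stitches: 344 × 22/26 = 291.08 → 291.
Rows: 796 × 26/31 = 667.61 → 668.
border pick-up: 171 × 22/26 = 144.69 → 145.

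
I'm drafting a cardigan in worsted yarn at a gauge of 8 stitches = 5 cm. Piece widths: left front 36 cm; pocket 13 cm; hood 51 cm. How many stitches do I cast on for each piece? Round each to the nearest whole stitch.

left front 58; pocket 21; hood 82.

Rate = 8/5 = 1.6 sts per cm.
left front: 36 × 1.6 = 57.60 → 58.
pocket: 13 × 1.6 = 20.80 → 21.
hood: 51 × 1.6 = 81.60 → 82.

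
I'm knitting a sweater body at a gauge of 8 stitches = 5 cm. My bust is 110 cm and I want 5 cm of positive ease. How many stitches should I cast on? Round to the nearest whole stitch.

CO 184 sts.

Finished = 110 + 5 = 115 cm.
8 / 5 = 1.6 sts per cm.
115.00 × 1.6 = 184.00 sts.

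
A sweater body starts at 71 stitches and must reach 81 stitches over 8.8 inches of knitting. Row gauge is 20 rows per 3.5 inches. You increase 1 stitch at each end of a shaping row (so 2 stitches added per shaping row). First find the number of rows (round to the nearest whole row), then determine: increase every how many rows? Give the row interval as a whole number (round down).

Increase every 10th row.

Rows = 8.8 × 5.714 = 50.3 → 50 rows.
Stitches to add: 10 → 5 shaping rows (at 2 st each).
50 / 5 = 10.00 → every 10 rows.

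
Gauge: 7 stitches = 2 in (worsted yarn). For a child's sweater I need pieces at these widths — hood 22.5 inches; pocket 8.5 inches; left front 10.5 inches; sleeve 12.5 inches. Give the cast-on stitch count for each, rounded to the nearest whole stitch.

hood 79; pocket 30; left front 37; sleeve 44.

Rate = 7/2 = 3.5 sts per in.
hood: 22.5 × 3.5 = 78.75 → 79.
pocket: 8.5 × 3.5 = 29.75 → 30.
left front: 10.5 × 3.5 = 36.75 → 37.
sleeve: 12.5 × 3.5 = 43.75 → 44.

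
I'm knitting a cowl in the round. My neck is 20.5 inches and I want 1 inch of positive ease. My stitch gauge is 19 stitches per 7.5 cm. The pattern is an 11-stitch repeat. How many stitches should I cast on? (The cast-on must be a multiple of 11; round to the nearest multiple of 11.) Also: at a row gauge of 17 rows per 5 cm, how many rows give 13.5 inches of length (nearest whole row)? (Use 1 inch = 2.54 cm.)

Finished = 20.5 + 1 = 21.5 inches.
21.5 inches × 2.54 = 54.61 cm.
19/7.5 = 2.533 sts per cm; 54.61 × 2.533 = 138.35 sts.
Nearest multiple of 11 → 143.
13.5 inches = 34.29 cm; × 3.4 = 116.59 → 117 rows.

Cast on 143 stitches; work 117 rows.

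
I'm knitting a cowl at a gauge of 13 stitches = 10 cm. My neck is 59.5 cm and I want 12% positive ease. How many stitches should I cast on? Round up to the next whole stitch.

Finished = 59.5 × 1.12 = 66.64 cm.
13 / 10 = 1.3 sts per cm.
66.64 × 1.3 = 86.63 sts.
→ 87 sts.

Cast on 87 stitches.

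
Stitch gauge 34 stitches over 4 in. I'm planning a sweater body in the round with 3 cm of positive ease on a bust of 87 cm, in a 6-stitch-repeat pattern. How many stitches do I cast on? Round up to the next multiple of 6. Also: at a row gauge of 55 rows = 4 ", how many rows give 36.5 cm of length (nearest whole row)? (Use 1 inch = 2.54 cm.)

Cast on 306 stitches; work 198 rows.

Finished = 87 + 3 = 90 cm.
90 cm × 1/2.54 = 35.43 inches.
34/4 = 8.5 sts per in; 35.43 × 8.5 = 301.18 sts.
Next multiple of 6 → 306.
36.5 cm = 14.37 inches; × 13.75 = 197.59 → 198 rows.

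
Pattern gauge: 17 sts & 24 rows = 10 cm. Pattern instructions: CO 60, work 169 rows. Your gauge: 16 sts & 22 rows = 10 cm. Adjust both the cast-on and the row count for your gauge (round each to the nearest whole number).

Stitches: 60 × 16/17 = 56.47 → 56.
Rows: 169 × 22/24 = 154.92 → 155.

Cast on 56 stitches; work 155 rows.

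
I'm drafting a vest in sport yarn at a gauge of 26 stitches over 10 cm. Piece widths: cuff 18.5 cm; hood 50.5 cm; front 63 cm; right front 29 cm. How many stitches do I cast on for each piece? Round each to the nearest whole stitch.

Rate = 26/10 = 2.6 sts per cm.
cuff: 18.5 × 2.6 = 48.10 → 48.
hood: 50.5 × 2.6 = 131.30 → 131.
front: 63 × 2.6 = 163.80 → 164.
right front: 29 × 2.6 = 75.40 → 75.

cuff 48; hood 131; front 164; right front 75.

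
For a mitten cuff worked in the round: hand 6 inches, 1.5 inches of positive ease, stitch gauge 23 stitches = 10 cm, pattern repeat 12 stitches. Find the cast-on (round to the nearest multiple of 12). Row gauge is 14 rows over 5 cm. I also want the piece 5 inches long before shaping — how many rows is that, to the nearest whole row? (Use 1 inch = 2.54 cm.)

Cast on 48 stitches; work 36 rows.

Finished = 6 + 1.5 = 7.5 inches.
7.5 inches × 2.54 = 19.05 cm.
23/10 = 2.3 sts per cm; 19.05 × 2.3 = 43.81 sts.
Nearest multiple of 12 → 48.
5 inches = 12.70 cm; × 2.8 = 35.56 → 36 rows.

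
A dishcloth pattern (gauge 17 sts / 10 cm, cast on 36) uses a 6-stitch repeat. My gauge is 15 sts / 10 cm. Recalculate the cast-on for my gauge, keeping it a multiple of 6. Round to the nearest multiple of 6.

36 × 15 / 17 = 31.76.
Nearest multiple of 6: 30.

Cast on 30 stitches.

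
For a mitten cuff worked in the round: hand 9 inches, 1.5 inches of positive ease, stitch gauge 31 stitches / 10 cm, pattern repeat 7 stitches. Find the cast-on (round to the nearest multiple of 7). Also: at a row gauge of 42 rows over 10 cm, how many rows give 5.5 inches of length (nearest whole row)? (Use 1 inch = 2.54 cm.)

Cast on 84 stitches; work 59 rows.

Finished = 9 + 1.5 = 10.5 inches.
10.5 inches × 2.54 = 26.67 cm.
31/10 = 3.1 sts per cm; 26.67 × 3.1 = 82.68 sts.
Nearest multiple of 7 → 84.
5.5 inches = 13.97 cm; × 4.2 = 58.67 → 59 rows.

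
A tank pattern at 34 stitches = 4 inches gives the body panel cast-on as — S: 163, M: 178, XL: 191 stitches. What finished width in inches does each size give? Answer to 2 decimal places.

S 19.18 inches; M 20.94 inches; XL 22.47 inches.

34/4 = 8.5 sts per in.
S: 163 / 8.5 = 19.176 → 19.18 in.
M: 178 / 8.5 = 20.941 → 20.94 in.
XL: 191 / 8.5 = 22.471 → 22.47 in.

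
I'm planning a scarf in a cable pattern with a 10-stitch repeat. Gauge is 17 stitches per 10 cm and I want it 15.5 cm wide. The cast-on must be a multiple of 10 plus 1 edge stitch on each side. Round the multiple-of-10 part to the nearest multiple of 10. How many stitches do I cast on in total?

22 stitches.

17 / 10 = 1.7 sts per cm.
15.5 × 1.7 = 26.35 sts.
Less 2 edge sts → 24.35 for the repeat.
Nearest multiple of 10: 20.
Add back 2 edge sts → 22.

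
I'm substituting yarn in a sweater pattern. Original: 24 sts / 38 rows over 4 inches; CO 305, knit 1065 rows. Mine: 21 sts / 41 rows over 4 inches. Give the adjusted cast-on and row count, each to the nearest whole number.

Cast on 267 stitches; work 1149 rows.

Stitches: 305 × 21/24 = 266.88 → 267.
Rows: 1065 × 41/38 = 1149.08 → 1149.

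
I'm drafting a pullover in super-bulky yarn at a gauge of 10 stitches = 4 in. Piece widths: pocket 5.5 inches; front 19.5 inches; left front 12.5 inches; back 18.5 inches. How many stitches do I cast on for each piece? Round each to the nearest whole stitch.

pocket 14; front 49; left front 31; back 46.

Rate = 10/4 = 2.5 sts per in.
pocket: 5.5 × 2.5 = 13.75 → 14.
front: 19.5 × 2.5 = 48.75 → 49.
left front: 12.5 × 2.5 = 31.25 → 31.
back: 18.5 × 2.5 = 46.25 → 46.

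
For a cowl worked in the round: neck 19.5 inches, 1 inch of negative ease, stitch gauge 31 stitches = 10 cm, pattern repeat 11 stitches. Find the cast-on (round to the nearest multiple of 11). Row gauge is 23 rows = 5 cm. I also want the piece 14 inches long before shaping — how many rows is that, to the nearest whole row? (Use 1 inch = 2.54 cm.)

Finished = 19.5 − 1 = 18.5 inches.
18.5 inches × 2.54 = 46.99 cm.
31/10 = 3.1 sts per cm; 46.99 × 3.1 = 145.67 sts.
Nearest multiple of 11 → 143.
14 inches = 35.56 cm; × 4.6 = 163.58 → 164 rows.

Cast on 143 stitches; work 164 rows.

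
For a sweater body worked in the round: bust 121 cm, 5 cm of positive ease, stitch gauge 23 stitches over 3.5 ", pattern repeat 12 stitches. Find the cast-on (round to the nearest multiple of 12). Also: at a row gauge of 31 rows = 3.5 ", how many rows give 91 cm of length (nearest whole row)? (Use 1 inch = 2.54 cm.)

Cast on 324 stitches; work 317 rows.

Finished = 121 + 5 = 126 cm.
126 cm × 1/2.54 = 49.61 inches.
23/3.5 = 6.571 sts per in; 49.61 × 6.571 = 325.98 sts.
Nearest multiple of 12 → 324.
91 cm = 35.83 inches; × 8.857 = 317.32 → 317 rows.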